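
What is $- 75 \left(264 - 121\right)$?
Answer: $-10725$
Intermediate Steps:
$- 75 \left(264 - 121\right) = \left(-75\right) 143 = -10725$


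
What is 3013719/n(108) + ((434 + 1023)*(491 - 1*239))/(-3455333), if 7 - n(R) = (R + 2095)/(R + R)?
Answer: -321327891401508/341090729 ≈ -9.4206e+5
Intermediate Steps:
n(R) = 7 - (2095 + R)/(2*R) (n(R) = 7 - (R + 2095)/(R + R) = 7 - (2095 + R)/(2*R))
3013719/n(108) + ((434 + 1023)*(491 - 1*239))/(-3455333) = 3013719/(((1/2)*(-2095 + 13*108)/108)) + ((434 + 1023)*(491 - 1*239))/(-3455333) = 3013719/(((1/2)*(1/108)*(-2095 + 1404))) + (1457*(491 - 239))*(-1/3455333) = 3013719/(((1/2)*(1/108)*(-691))) + (1457*252)*(-1/3455333) = 3013719/(-691/216) + 367164*(-1/3455333) = 3013719*(-216/691) - 52452/493619 = -650963304/691 - 52452/493619 = -321327891401508/341090729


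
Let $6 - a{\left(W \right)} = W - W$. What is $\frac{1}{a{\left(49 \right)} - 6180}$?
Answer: $- \frac{1}{6174} \approx -0.00016197$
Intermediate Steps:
$a{\left(W \right)} = 6$ ($a{\left(W \right)} = 6 - \left(W - W\right) = 6 - 0 = 6 + 0 = 6$)
$\frac{1}{a{\left(49 \right)} - 6180} = \frac{1}{6 - 6180} = \frac{1}{-6174} = - \frac{1}{6174}$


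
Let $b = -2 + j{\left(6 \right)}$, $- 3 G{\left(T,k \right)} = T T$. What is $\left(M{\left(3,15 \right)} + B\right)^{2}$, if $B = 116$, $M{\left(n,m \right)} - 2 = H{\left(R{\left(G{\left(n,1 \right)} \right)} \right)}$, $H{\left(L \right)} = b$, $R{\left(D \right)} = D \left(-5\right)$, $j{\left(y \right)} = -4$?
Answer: $12544$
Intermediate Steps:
$G{\left(T,k \right)} = - \frac{T^{2}}{3}$ ($G{\left(T,k \right)} = - \frac{T T}{3} = - \frac{T^{2}}{3}$)
$R{\left(D \right)} = - 5 D$
$b = -6$ ($b = -2 - 4 = -6$)
$H{\left(L \right)} = -6$
$M{\left(n,m \right)} = -4$ ($M{\left(n,m \right)} = 2 - 6 = -4$)
$\left(M{\left(3,15 \right)} + B\right)^{2} = \left(-4 + 116\right)^{2} = 112^{2} = 12544$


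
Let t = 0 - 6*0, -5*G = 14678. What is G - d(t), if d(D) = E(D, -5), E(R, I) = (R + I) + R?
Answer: -14653/5 ≈ -2930.6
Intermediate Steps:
G = -14678/5 (G = -1/5*14678 = -14678/5 ≈ -2935.6)
t = 0 (t = 0 + 0 = 0)
E(R, I) = I + 2*R (E(R, I) = (I + R) + R = I + 2*R)
d(D) = -5 + 2*D
G - d(t) = -14678/5 - (-5 + 2*0) = -14678/5 - (-5 + 0) = -14678/5 - 1*(-5) = -14678/5 + 5 = -14653/5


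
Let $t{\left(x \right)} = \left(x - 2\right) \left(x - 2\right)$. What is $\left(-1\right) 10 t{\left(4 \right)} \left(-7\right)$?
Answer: $280$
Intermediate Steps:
$t{\left(x \right)} = \left(-2 + x\right)^{2}$ ($t{\left(x \right)} = \left(-2 + x\right) \left(-2 + x\right) = \left(-2 + x\right)^{2}$)
$\left(-1\right) 10 t{\left(4 \right)} \left(-7\right) = \left(-1\right) 10 \left(-2 + 4\right)^{2} \left(-7\right) = - 10 \cdot 2^{2} \left(-7\right) = \left(-10\right) 4 \left(-7\right) = \left(-40\right) \left(-7\right) = 280$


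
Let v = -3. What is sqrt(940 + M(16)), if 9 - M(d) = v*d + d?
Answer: 3*sqrt(109) ≈ 31.321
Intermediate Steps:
M(d) = 9 + 2*d (M(d) = 9 - (-3*d + d) = 9 - (-2)*d = 9 + 2*d)
sqrt(940 + M(16)) = sqrt(940 + (9 + 2*16)) = sqrt(940 + (9 + 32)) = sqrt(940 + 41) = sqrt(981) = 3*sqrt(109)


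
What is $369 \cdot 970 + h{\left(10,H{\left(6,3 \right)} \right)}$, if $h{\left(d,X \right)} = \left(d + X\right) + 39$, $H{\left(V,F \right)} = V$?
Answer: $357985$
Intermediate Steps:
$h{\left(d,X \right)} = 39 + X + d$ ($h{\left(d,X \right)} = \left(X + d\right) + 39 = 39 + X + d$)
$369 \cdot 970 + h{\left(10,H{\left(6,3 \right)} \right)} = 369 \cdot 970 + \left(39 + 6 + 10\right) = 357930 + 55 = 357985$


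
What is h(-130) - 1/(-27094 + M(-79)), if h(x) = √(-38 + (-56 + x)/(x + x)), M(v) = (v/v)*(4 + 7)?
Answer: 1/27083 + I*√630110/130 ≈ 3.6924e-5 + 6.1061*I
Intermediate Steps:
M(v) = 11 (M(v) = 1*11 = 11)
h(x) = √(-38 + (-56 + x)/(2*x)) (h(x) = √(-38 + (-56 + x)/((2*x))) = √(-38 + (-56 + x)*(1/(2*x))) = √(-38 + (-56 + x)/(2*x)))
h(-130) - 1/(-27094 + M(-79)) = √(-150 - 112/(-130))/2 - 1/(-27094 + 11) = √(-150 - 112*(-1/130))/2 - 1/(-27083) = √(-150 + 56/65)/2 - 1*(-1/27083) = √(-9694/65)/2 + 1/27083 = (I*√630110/65)/2 + 1/27083 = I*√630110/130 + 1/27083 = 1/27083 + I*√630110/130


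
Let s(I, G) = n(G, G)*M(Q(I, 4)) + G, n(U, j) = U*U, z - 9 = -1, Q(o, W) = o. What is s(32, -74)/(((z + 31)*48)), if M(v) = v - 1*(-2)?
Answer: 93055/936 ≈ 99.418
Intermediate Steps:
z = 8 (z = 9 - 1 = 8)
M(v) = 2 + v (M(v) = v + 2 = 2 + v)
n(U, j) = U²
s(I, G) = G + G²*(2 + I) (s(I, G) = G²*(2 + I) + G = G + G²*(2 + I))
s(32, -74)/(((z + 31)*48)) = (-74*(1 - 74*(2 + 32)))/(((8 + 31)*48)) = (-74*(1 - 74*34))/((39*48)) = -74*(1 - 2516)/1872 = -74*(-2515)*(1/1872) = 186110*(1/1872) = 93055/936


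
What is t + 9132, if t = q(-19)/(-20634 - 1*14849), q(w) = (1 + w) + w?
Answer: 8757589/959 ≈ 9132.0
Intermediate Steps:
q(w) = 1 + 2*w
t = 1/959 (t = (1 + 2*(-19))/(-20634 - 1*14849) = (1 - 38)/(-20634 - 14849) = -37/(-35483) = -37*(-1/35483) = 1/959 ≈ 0.0010428)
t + 9132 = 1/959 + 9132 = 8757589/959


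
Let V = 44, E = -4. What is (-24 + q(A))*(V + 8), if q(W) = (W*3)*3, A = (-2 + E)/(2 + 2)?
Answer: -1950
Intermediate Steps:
A = -3/2 (A = (-2 - 4)/(2 + 2) = -6/4 = -6*1/4 = -3/2 ≈ -1.5000)
q(W) = 9*W (q(W) = (3*W)*3 = 9*W)
(-24 + q(A))*(V + 8) = (-24 + 9*(-3/2))*(44 + 8) = (-24 - 27/2)*52 = -75/2*52 = -1950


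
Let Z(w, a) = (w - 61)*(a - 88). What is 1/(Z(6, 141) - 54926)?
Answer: -1/57841 ≈ -1.7289e-5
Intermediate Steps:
Z(w, a) = (-88 + a)*(-61 + w) (Z(w, a) = (-61 + w)*(-88 + a) = (-88 + a)*(-61 + w))
1/(Z(6, 141) - 54926) = 1/((5368 - 88*6 - 61*141 + 141*6) - 54926) = 1/((5368 - 528 - 8601 + 846) - 54926) = 1/(-2915 - 54926) = 1/(-57841) = -1/57841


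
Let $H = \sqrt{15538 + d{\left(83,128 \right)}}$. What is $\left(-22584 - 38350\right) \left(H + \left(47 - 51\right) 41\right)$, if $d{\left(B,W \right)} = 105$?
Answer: $9993176 - 60934 \sqrt{15643} \approx 2.372 \cdot 10^{6}$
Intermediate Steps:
$H = \sqrt{15643}$ ($H = \sqrt{15538 + 105} = \sqrt{15643} \approx 125.07$)
$\left(-22584 - 38350\right) \left(H + \left(47 - 51\right) 41\right) = \left(-22584 - 38350\right) \left(\sqrt{15643} + \left(47 - 51\right) 41\right) = - 60934 \left(\sqrt{15643} - 164\right) = - 60934 \left(-164 + \sqrt{15643}\right) = 9993176 - 60934 \sqrt{15643}$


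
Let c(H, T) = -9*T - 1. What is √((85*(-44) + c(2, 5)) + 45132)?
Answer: 3*√4594 ≈ 203.34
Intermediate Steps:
c(H, T) = -1 - 9*T
√((85*(-44) + c(2, 5)) + 45132) = √((85*(-44) + (-1 - 9*5)) + 45132) = √((-3740 + (-1 - 45)) + 45132) = √((-3740 - 46) + 45132) = √(-3786 + 45132) = √41346 = 3*√4594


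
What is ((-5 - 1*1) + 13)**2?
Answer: 49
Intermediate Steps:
((-5 - 1*1) + 13)**2 = ((-5 - 1) + 13)**2 = (-6 + 13)**2 = 7**2 = 49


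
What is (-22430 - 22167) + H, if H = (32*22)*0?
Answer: -44597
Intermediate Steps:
H = 0 (H = 704*0 = 0)
(-22430 - 22167) + H = (-22430 - 22167) + 0 = -44597 + 0 = -44597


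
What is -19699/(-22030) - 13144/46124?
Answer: 154758589/254027930 ≈ 0.60922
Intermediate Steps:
-19699/(-22030) - 13144/46124 = -19699*(-1/22030) - 13144*1/46124 = 19699/22030 - 3286/11531 = 154758589/254027930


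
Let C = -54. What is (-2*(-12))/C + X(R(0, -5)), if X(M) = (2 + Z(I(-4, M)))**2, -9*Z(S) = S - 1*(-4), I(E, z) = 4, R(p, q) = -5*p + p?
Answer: 64/81 ≈ 0.79012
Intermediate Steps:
R(p, q) = -4*p
Z(S) = -4/9 - S/9 (Z(S) = -(S - 1*(-4))/9 = -(S + 4)/9 = -(4 + S)/9 = -4/9 - S/9)
X(M) = 100/81 (X(M) = (2 + (-4/9 - 1/9*4))**2 = (2 + (-4/9 - 4/9))**2 = (2 - 8/9)**2 = (10/9)**2 = 100/81)
(-2*(-12))/C + X(R(0, -5)) = (-2*(-12))/(-54) + 100/81 = -1/54*24 + 100/81 = -4/9 + 100/81 = 64/81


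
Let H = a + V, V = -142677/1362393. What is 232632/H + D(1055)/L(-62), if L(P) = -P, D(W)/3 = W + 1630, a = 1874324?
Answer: 2287624688740593/17591230754290 ≈ 130.04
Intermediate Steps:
D(W) = 4890 + 3*W (D(W) = 3*(W + 1630) = 3*(1630 + W) = 4890 + 3*W)
V = -15853/151377 (V = -142677*1/1362393 = -15853/151377 ≈ -0.10473)
H = 283729528295/151377 (H = 1874324 - 15853/151377 = 283729528295/151377 ≈ 1.8743e+6)
232632/H + D(1055)/L(-62) = 232632/(283729528295/151377) + (4890 + 3*1055)/((-1*(-62))) = 232632*(151377/283729528295) + (4890 + 3165)/62 = 35215134264/283729528295 + 8055*(1/62) = 35215134264/283729528295 + 8055/62 = 2287624688740593/17591230754290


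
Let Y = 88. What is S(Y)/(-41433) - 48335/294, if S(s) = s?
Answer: -4541247/27622 ≈ -164.41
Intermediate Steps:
S(Y)/(-41433) - 48335/294 = 88/(-41433) - 48335/294 = 88*(-1/41433) - 48335*1/294 = -88/41433 - 6905/42 = -4541247/27622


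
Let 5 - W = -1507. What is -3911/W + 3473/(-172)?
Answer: -1480967/65016 ≈ -22.779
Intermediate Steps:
W = 1512 (W = 5 - 1*(-1507) = 5 + 1507 = 1512)
-3911/W + 3473/(-172) = -3911/1512 + 3473/(-172) = -3911*1/1512 + 3473*(-1/172) = -3911/1512 - 3473/172 = -1480967/65016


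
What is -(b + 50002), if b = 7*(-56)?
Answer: -49610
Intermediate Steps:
b = -392
-(b + 50002) = -(-392 + 50002) = -1*49610 = -49610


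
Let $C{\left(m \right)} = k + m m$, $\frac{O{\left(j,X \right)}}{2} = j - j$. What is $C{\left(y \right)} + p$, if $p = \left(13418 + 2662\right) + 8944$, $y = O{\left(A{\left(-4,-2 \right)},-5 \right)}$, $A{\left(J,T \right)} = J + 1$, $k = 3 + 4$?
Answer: $25031$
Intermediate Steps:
$k = 7$
$A{\left(J,T \right)} = 1 + J$
$O{\left(j,X \right)} = 0$ ($O{\left(j,X \right)} = 2 \left(j - j\right) = 2 \cdot 0 = 0$)
$y = 0$
$p = 25024$ ($p = 16080 + 8944 = 25024$)
$C{\left(m \right)} = 7 + m^{2}$ ($C{\left(m \right)} = 7 + m m = 7 + m^{2}$)
$C{\left(y \right)} + p = \left(7 + 0^{2}\right) + 25024 = \left(7 + 0\right) + 25024 = 7 + 25024 = 25031$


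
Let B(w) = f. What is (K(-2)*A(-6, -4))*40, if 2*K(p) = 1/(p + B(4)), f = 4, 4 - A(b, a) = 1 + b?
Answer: 90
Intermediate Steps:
A(b, a) = 3 - b (A(b, a) = 4 - (1 + b) = 4 + (-1 - b) = 3 - b)
B(w) = 4
K(p) = 1/(2*(4 + p)) (K(p) = 1/(2*(p + 4)) = 1/(2*(4 + p)))
(K(-2)*A(-6, -4))*40 = ((1/(2*(4 - 2)))*(3 - 1*(-6)))*40 = (((½)/2)*(3 + 6))*40 = (((½)*(½))*9)*40 = ((¼)*9)*40 = (9/4)*40 = 90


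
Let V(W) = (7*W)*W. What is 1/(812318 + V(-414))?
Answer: 1/2012090 ≈ 4.9700e-7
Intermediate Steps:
V(W) = 7*W²
1/(812318 + V(-414)) = 1/(812318 + 7*(-414)²) = 1/(812318 + 7*171396) = 1/(812318 + 1199772) = 1/2012090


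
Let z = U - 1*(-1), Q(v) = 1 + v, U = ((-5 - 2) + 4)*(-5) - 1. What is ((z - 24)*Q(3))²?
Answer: 1296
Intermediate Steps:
U = 14 (U = (-7 + 4)*(-5) - 1 = -3*(-5) - 1 = 15 - 1 = 14)
z = 15 (z = 14 - 1*(-1) = 14 + 1 = 15)
((z - 24)*Q(3))² = ((15 - 24)*(1 + 3))² = (-9*4)² = (-36)² = 1296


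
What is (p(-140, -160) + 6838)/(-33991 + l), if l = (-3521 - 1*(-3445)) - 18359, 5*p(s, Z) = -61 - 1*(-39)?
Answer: -17084/131065 ≈ -0.13035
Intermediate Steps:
p(s, Z) = -22/5 (p(s, Z) = (-61 - 1*(-39))/5 = (-61 + 39)/5 = (⅕)*(-22) = -22/5)
l = -18435 (l = (-3521 + 3445) - 18359 = -76 - 18359 = -18435)
(p(-140, -160) + 6838)/(-33991 + l) = (-22/5 + 6838)/(-33991 - 18435) = (34168/5)/(-52426) = (34168/5)*(-1/52426) = -17084/131065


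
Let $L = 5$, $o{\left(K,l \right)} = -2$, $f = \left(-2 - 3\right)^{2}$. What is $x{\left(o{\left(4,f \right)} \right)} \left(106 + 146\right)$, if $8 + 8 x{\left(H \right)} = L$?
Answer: $- \frac{189}{2} \approx -94.5$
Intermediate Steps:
$f = 25$ ($f = \left(-5\right)^{2} = 25$)
$x{\left(H \right)} = - \frac{3}{8}$ ($x{\left(H \right)} = -1 + \frac{1}{8} \cdot 5 = -1 + \frac{5}{8} = - \frac{3}{8}$)
$x{\left(o{\left(4,f \right)} \right)} \left(106 + 146\right) = - \frac{3 \left(106 + 146\right)}{8} = \left(- \frac{3}{8}\right) 252 = - \frac{189}{2}$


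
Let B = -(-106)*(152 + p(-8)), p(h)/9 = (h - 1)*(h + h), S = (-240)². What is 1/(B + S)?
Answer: 1/211088 ≈ 4.7374e-6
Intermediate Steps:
S = 57600
p(h) = 18*h*(-1 + h) (p(h) = 9*((h - 1)*(h + h)) = 9*((-1 + h)*(2*h)) = 9*(2*h*(-1 + h)) = 18*h*(-1 + h))
B = 153488 (B = -(-106)*(152 + 18*(-8)*(-1 - 8)) = -(-106)*(152 + 18*(-8)*(-9)) = -(-106)*(152 + 1296) = -(-106)*1448 = -1*(-153488) = 153488)
1/(B + S) = 1/(153488 + 57600) = 1/211088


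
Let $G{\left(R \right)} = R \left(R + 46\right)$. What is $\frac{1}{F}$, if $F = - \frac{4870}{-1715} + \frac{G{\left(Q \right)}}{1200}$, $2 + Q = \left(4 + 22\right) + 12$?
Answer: $\frac{17150}{90889} \approx 0.18869$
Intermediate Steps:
$Q = 36$ ($Q = -2 + \left(\left(4 + 22\right) + 12\right) = -2 + \left(26 + 12\right) = -2 + 38 = 36$)
$G{\left(R \right)} = R \left(46 + R\right)$
$F = \frac{90889}{17150}$ ($F = - \frac{4870}{-1715} + \frac{36 \left(46 + 36\right)}{1200} = \left(-4870\right) \left(- \frac{1}{1715}\right) + 36 \cdot 82 \cdot \frac{1}{1200} = \frac{974}{343} + 2952 \cdot \frac{1}{1200} = \frac{974}{343} + \frac{123}{50} = \frac{90889}{17150} \approx 5.2997$)
$\frac{1}{F} = \frac{1}{\frac{90889}{17150}} = \frac{17150}{90889}$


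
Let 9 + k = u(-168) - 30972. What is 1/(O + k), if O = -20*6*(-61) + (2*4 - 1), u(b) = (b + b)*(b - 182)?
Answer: 1/93946 ≈ 1.0644e-5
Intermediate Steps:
u(b) = 2*b*(-182 + b) (u(b) = (2*b)*(-182 + b) = 2*b*(-182 + b))
O = 7327 (O = -120*(-61) + (8 - 1) = 7320 + 7 = 7327)
k = 86619 (k = -9 + (2*(-168)*(-182 - 168) - 30972) = -9 + (2*(-168)*(-350) - 30972) = -9 + (117600 - 30972) = -9 + 86628 = 86619)
1/(O + k) = 1/(7327 + 86619) = 1/93946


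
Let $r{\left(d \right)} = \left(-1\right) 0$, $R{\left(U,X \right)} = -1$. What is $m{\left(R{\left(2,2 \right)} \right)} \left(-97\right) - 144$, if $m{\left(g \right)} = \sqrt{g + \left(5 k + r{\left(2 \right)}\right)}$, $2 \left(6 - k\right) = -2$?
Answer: $-144 - 97 \sqrt{34} \approx -709.6$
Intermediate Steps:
$r{\left(d \right)} = 0$
$k = 7$ ($k = 6 - -1 = 6 + 1 = 7$)
$m{\left(g \right)} = \sqrt{35 + g}$ ($m{\left(g \right)} = \sqrt{g + \left(5 \cdot 7 + 0\right)} = \sqrt{g + \left(35 + 0\right)} = \sqrt{g + 35} = \sqrt{35 + g}$)
$m{\left(R{\left(2,2 \right)} \right)} \left(-97\right) - 144 = \sqrt{35 - 1} \left(-97\right) - 144 = \sqrt{34} \left(-97\right) - 144 = - 97 \sqrt{34} - 144 = -144 - 97 \sqrt{34}$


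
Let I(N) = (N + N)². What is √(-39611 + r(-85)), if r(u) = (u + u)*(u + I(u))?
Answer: I*√4938161 ≈ 2222.2*I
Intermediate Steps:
I(N) = 4*N² (I(N) = (2*N)² = 4*N²)
r(u) = 2*u*(u + 4*u²) (r(u) = (u + u)*(u + 4*u²) = (2*u)*(u + 4*u²) = 2*u*(u + 4*u²))
√(-39611 + r(-85)) = √(-39611 + (-85)²*(2 + 8*(-85))) = √(-39611 + 7225*(2 - 680)) = √(-39611 + 7225*(-678)) = √(-39611 - 4898550) = √(-4938161) = I*√4938161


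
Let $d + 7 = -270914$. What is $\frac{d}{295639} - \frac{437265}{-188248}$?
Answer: $\frac{78272250927}{55653450472} \approx 1.4064$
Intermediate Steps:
$d = -270921$ ($d = -7 - 270914 = -270921$)
$\frac{d}{295639} - \frac{437265}{-188248} = - \frac{270921}{295639} - \frac{437265}{-188248} = \left(-270921\right) \frac{1}{295639} - - \frac{437265}{188248} = - \frac{270921}{295639} + \frac{437265}{188248} = \frac{78272250927}{55653450472}$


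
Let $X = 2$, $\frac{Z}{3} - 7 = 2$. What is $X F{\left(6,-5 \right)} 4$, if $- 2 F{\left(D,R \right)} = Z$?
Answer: $-108$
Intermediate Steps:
$Z = 27$ ($Z = 21 + 3 \cdot 2 = 21 + 6 = 27$)
$F{\left(D,R \right)} = - \frac{27}{2}$ ($F{\left(D,R \right)} = \left(- \frac{1}{2}\right) 27 = - \frac{27}{2}$)
$X F{\left(6,-5 \right)} 4 = 2 \left(- \frac{27}{2}\right) 4 = \left(-27\right) 4 = -108$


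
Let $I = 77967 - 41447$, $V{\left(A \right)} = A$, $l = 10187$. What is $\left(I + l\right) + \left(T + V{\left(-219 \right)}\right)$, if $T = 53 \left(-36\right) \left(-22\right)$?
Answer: $88464$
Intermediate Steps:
$I = 36520$ ($I = 77967 - 41447 = 36520$)
$T = 41976$ ($T = \left(-1908\right) \left(-22\right) = 41976$)
$\left(I + l\right) + \left(T + V{\left(-219 \right)}\right) = \left(36520 + 10187\right) + \left(41976 - 219\right) = 46707 + 41757 = 88464$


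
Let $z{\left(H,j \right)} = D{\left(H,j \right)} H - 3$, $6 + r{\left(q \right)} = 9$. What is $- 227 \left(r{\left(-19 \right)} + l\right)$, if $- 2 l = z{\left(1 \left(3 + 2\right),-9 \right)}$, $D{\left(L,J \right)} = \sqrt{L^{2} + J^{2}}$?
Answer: $- \frac{2043}{2} + \frac{1135 \sqrt{106}}{2} \approx 4821.3$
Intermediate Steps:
$D{\left(L,J \right)} = \sqrt{J^{2} + L^{2}}$
$r{\left(q \right)} = 3$ ($r{\left(q \right)} = -6 + 9 = 3$)
$z{\left(H,j \right)} = -3 + H \sqrt{H^{2} + j^{2}}$ ($z{\left(H,j \right)} = \sqrt{j^{2} + H^{2}} H - 3 = \sqrt{H^{2} + j^{2}} H - 3 = H \sqrt{H^{2} + j^{2}} - 3 = -3 + H \sqrt{H^{2} + j^{2}}$)
$l = \frac{3}{2} - \frac{5 \sqrt{106}}{2}$ ($l = - \frac{-3 + 1 \left(3 + 2\right) \sqrt{\left(1 \left(3 + 2\right)\right)^{2} + \left(-9\right)^{2}}}{2} = - \frac{-3 + 1 \cdot 5 \sqrt{\left(1 \cdot 5\right)^{2} + 81}}{2} = - \frac{-3 + 5 \sqrt{5^{2} + 81}}{2} = - \frac{-3 + 5 \sqrt{25 + 81}}{2} = - \frac{-3 + 5 \sqrt{106}}{2} = \frac{3}{2} - \frac{5 \sqrt{106}}{2} \approx -24.239$)
$- 227 \left(r{\left(-19 \right)} + l\right) = - 227 \left(3 + \left(\frac{3}{2} - \frac{5 \sqrt{106}}{2}\right)\right) = - 227 \left(\frac{9}{2} - \frac{5 \sqrt{106}}{2}\right) = - \frac{2043}{2} + \frac{1135 \sqrt{106}}{2}$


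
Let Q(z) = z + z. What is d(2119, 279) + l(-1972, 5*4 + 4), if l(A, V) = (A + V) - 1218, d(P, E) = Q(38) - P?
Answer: -5209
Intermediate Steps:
Q(z) = 2*z
d(P, E) = 76 - P (d(P, E) = 2*38 - P = 76 - P)
l(A, V) = -1218 + A + V
d(2119, 279) + l(-1972, 5*4 + 4) = (76 - 1*2119) + (-1218 - 1972 + (5*4 + 4)) = (76 - 2119) + (-1218 - 1972 + (20 + 4)) = -2043 + (-1218 - 1972 + 24) = -2043 - 3166 = -5209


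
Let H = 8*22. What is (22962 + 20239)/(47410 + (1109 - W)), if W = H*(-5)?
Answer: 43201/49399 ≈ 0.87453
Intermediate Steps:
H = 176
W = -880 (W = 176*(-5) = -880)
(22962 + 20239)/(47410 + (1109 - W)) = (22962 + 20239)/(47410 + (1109 - 1*(-880))) = 43201/(47410 + (1109 + 880)) = 43201/(47410 + 1989) = 43201/49399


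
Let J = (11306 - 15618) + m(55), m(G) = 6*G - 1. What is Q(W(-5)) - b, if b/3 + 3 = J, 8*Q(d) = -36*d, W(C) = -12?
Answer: 12012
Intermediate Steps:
Q(d) = -9*d/2 (Q(d) = (-36*d)/8 = -9*d/2)
m(G) = -1 + 6*G
J = -3983 (J = (11306 - 15618) + (-1 + 6*55) = -4312 + (-1 + 330) = -4312 + 329 = -3983)
b = -11958 (b = -9 + 3*(-3983) = -9 - 11949 = -11958)
Q(W(-5)) - b = -9/2*(-12) - 1*(-11958) = 54 + 11958 = 12012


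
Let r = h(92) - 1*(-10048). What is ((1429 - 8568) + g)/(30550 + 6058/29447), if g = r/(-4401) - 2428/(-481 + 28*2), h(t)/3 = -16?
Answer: -393015223178809/1682656603020900 ≈ -0.23357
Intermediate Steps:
h(t) = -48 (h(t) = 3*(-16) = -48)
r = 10000 (r = -48 - 1*(-10048) = -48 + 10048 = 10000)
g = 6435628/1870425 (g = 10000/(-4401) - 2428/(-481 + 28*2) = 10000*(-1/4401) - 2428/(-481 + 56) = -10000/4401 - 2428/(-425) = -10000/4401 - 2428*(-1/425) = -10000/4401 + 2428/425 = 6435628/1870425 ≈ 3.4407)
((1429 - 8568) + g)/(30550 + 6058/29447) = ((1429 - 8568) + 6435628/1870425)/(30550 + 6058/29447) = (-7139 + 6435628/1870425)/(30550 + 6058*(1/29447)) = -13346528447/(1870425*(30550 + 6058/29447)) = -13346528447/(1870425*899611908/29447) = -13346528447/1870425*29447/899611908 = -393015223178809/1682656603020900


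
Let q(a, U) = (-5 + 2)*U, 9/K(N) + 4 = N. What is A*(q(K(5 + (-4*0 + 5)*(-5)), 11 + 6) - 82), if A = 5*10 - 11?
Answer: -5187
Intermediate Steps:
K(N) = 9/(-4 + N)
q(a, U) = -3*U
A = 39 (A = 50 - 11 = 39)
A*(q(K(5 + (-4*0 + 5)*(-5)), 11 + 6) - 82) = 39*(-3*(11 + 6) - 82) = 39*(-3*17 - 82) = 39*(-51 - 82) = 39*(-133) = -5187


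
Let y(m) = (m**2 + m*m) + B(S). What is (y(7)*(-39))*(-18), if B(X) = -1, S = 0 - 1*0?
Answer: 68094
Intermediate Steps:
S = 0 (S = 0 + 0 = 0)
y(m) = -1 + 2*m**2 (y(m) = (m**2 + m*m) - 1 = (m**2 + m**2) - 1 = 2*m**2 - 1 = -1 + 2*m**2)
(y(7)*(-39))*(-18) = ((-1 + 2*7**2)*(-39))*(-18) = ((-1 + 2*49)*(-39))*(-18) = ((-1 + 98)*(-39))*(-18) = (97*(-39))*(-18) = -3783*(-18) = 68094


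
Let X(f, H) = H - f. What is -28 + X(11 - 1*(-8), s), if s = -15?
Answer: -62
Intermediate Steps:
-28 + X(11 - 1*(-8), s) = -28 + (-15 - (11 - 1*(-8))) = -28 + (-15 - (11 + 8)) = -28 + (-15 - 1*19) = -28 + (-15 - 19) = -28 - 34 = -62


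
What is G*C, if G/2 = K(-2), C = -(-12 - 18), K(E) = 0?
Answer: 0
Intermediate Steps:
C = 30 (C = -1*(-30) = 30)
G = 0 (G = 2*0 = 0)
G*C = 0*30 = 0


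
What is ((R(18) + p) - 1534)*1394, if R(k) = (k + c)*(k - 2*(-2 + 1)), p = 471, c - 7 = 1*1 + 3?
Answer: -673302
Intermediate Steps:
c = 11 (c = 7 + (1*1 + 3) = 7 + (1 + 3) = 7 + 4 = 11)
R(k) = (2 + k)*(11 + k) (R(k) = (k + 11)*(k - 2*(-2 + 1)) = (11 + k)*(k - 2*(-1)) = (11 + k)*(k + 2) = (11 + k)*(2 + k) = (2 + k)*(11 + k))
((R(18) + p) - 1534)*1394 = (((22 + 18² + 13*18) + 471) - 1534)*1394 = (((22 + 324 + 234) + 471) - 1534)*1394 = ((580 + 471) - 1534)*1394 = (1051 - 1534)*1394 = -483*1394 = -673302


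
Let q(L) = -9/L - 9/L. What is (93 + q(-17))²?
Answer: 2556801/289 ≈ 8847.1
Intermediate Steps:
q(L) = -18/L
(93 + q(-17))² = (93 - 18/(-17))² = (93 - 18*(-1/17))² = (93 + 18/17)² = (1599/17)² = 2556801/289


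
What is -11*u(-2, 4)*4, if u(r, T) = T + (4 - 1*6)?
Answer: -88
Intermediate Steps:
u(r, T) = -2 + T (u(r, T) = T + (4 - 6) = T - 2 = -2 + T)
-11*u(-2, 4)*4 = -11*(-2 + 4)*4 = -11*2*4 = -22*4 = -88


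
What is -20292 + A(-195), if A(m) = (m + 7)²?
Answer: 15052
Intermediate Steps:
A(m) = (7 + m)²
-20292 + A(-195) = -20292 + (7 - 195)² = -20292 + (-188)² = -20292 + 35344 = 15052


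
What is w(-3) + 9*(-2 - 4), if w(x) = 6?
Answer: -48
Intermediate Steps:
w(-3) + 9*(-2 - 4) = 6 + 9*(-2 - 4) = 6 + 9*(-6) = 6 - 54 = -48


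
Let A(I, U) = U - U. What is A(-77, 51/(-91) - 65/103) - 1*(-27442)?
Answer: 27442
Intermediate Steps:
A(I, U) = 0
A(-77, 51/(-91) - 65/103) - 1*(-27442) = 0 - 1*(-27442) = 0 + 27442 = 27442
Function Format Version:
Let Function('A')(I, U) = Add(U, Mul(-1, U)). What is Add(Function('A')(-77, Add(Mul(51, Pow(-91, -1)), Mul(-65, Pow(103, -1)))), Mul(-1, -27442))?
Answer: 27442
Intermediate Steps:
Function('A')(I, U) = 0
Add(Function('A')(-77, Add(Mul(51, Pow(-91, -1)), Mul(-65, Pow(103, -1)))), Mul(-1, -27442)) = Add(0, Mul(-1, -27442)) = Add(0, 27442) = 27442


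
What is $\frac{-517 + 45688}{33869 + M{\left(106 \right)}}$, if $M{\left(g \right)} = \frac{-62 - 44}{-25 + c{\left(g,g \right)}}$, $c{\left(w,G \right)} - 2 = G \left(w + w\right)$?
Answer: $\frac{1014043779}{760325075} \approx 1.3337$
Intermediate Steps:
$c{\left(w,G \right)} = 2 + 2 G w$ ($c{\left(w,G \right)} = 2 + G \left(w + w\right) = 2 + G 2 w = 2 + 2 G w$)
$M{\left(g \right)} = - \frac{106}{-23 + 2 g^{2}}$ ($M{\left(g \right)} = \frac{-62 - 44}{-25 + \left(2 + 2 g g\right)} = - \frac{106}{-25 + \left(2 + 2 g^{2}\right)} = - \frac{106}{-23 + 2 g^{2}}$)
$\frac{-517 + 45688}{33869 + M{\left(106 \right)}} = \frac{-517 + 45688}{33869 - \frac{106}{-23 + 2 \cdot 106^{2}}} = \frac{45171}{33869 - \frac{106}{-23 + 2 \cdot 11236}} = \frac{45171}{33869 - \frac{106}{-23 + 22472}} = \frac{45171}{33869 - \frac{106}{22449}} = \frac{45171}{\frac{760325075}{22449}} = 45171 \cdot \frac{22449}{760325075} = \frac{1014043779}{760325075}$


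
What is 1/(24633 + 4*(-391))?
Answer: 1/23069 ≈ 4.3348e-5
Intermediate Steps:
1/(24633 + 4*(-391)) = 1/(24633 - 1564) = 1/23069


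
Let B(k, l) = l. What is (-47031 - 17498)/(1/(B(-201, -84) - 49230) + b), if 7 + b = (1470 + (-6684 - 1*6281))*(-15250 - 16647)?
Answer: -3182183106/18081274378511 ≈ -0.00017599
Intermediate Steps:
b = 366656008 (b = -7 + (1470 + (-6684 - 1*6281))*(-15250 - 16647) = -7 + (1470 + (-6684 - 6281))*(-31897) = -7 + (1470 - 12965)*(-31897) = -7 - 11495*(-31897) = -7 + 366656015 = 366656008)
(-47031 - 17498)/(1/(B(-201, -84) - 49230) + b) = (-47031 - 17498)/(1/(-84 - 49230) + 366656008) = -64529/(1/(-49314) + 366656008) = -64529/(-1/49314 + 366656008) = -64529/18081274378511/49314 = -64529*49314/18081274378511 = -3182183106/18081274378511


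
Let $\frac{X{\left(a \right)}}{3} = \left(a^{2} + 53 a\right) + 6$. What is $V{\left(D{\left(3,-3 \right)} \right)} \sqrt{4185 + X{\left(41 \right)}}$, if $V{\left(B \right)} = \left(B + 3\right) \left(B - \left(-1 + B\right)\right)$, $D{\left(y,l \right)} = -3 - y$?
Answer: $- 3 \sqrt{15765} \approx -376.68$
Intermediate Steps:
$X{\left(a \right)} = 18 + 3 a^{2} + 159 a$ ($X{\left(a \right)} = 3 \left(\left(a^{2} + 53 a\right) + 6\right) = 3 \left(6 + a^{2} + 53 a\right) = 18 + 3 a^{2} + 159 a$)
$V{\left(B \right)} = 3 + B$ ($V{\left(B \right)} = \left(3 + B\right) 1 = 3 + B$)
$V{\left(D{\left(3,-3 \right)} \right)} \sqrt{4185 + X{\left(41 \right)}} = \left(3 - 6\right) \sqrt{4185 + \left(18 + 3 \cdot 41^{2} + 159 \cdot 41\right)} = \left(3 - 6\right) \sqrt{4185 + \left(18 + 3 \cdot 1681 + 6519\right)} = \left(3 - 6\right) \sqrt{4185 + \left(18 + 5043 + 6519\right)} = - 3 \sqrt{4185 + 11580} = - 3 \sqrt{15765}$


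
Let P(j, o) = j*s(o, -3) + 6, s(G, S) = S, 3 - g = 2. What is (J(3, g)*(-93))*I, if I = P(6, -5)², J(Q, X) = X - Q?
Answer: 26784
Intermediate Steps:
g = 1 (g = 3 - 1*2 = 3 - 2 = 1)
P(j, o) = 6 - 3*j (P(j, o) = j*(-3) + 6 = -3*j + 6 = 6 - 3*j)
I = 144 (I = (6 - 3*6)² = (6 - 18)² = (-12)² = 144)
(J(3, g)*(-93))*I = ((1 - 1*3)*(-93))*144 = ((1 - 3)*(-93))*144 = -2*(-93)*144 = 186*144 = 26784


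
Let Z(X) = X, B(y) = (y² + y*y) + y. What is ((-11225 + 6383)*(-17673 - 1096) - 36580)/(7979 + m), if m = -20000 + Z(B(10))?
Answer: -90842918/11811 ≈ -7691.4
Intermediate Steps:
B(y) = y + 2*y² (B(y) = (y² + y²) + y = 2*y² + y = y + 2*y²)
m = -19790 (m = -20000 + 10*(1 + 2*10) = -20000 + 10*(1 + 20) = -20000 + 10*21 = -20000 + 210 = -19790)
((-11225 + 6383)*(-17673 - 1096) - 36580)/(7979 + m) = ((-11225 + 6383)*(-17673 - 1096) - 36580)/(7979 - 19790) = (-4842*(-18769) - 36580)/(-11811) = (90879498 - 36580)*(-1/11811) = 90842918*(-1/11811) = -90842918/11811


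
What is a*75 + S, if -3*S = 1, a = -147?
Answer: -33076/3 ≈ -11025.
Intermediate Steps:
S = -1/3 (S = -1/3*1 = -1/3 ≈ -0.33333)
a*75 + S = -147*75 - 1/3 = -11025 - 1/3 = -33076/3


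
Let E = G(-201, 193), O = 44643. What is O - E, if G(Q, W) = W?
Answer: 44450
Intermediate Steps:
E = 193
O - E = 44643 - 1*193 = 44643 - 193 = 44450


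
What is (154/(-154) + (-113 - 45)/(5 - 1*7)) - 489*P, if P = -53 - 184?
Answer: 115971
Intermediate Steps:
P = -237
(154/(-154) + (-113 - 45)/(5 - 1*7)) - 489*P = (154/(-154) + (-113 - 45)/(5 - 1*7)) - 489*(-237) = (154*(-1/154) - 158/(5 - 7)) + 115893 = (-1 - 158/(-2)) + 115893 = (-1 - 158*(-½)) + 115893 = (-1 + 79) + 115893 = 78 + 115893 = 115971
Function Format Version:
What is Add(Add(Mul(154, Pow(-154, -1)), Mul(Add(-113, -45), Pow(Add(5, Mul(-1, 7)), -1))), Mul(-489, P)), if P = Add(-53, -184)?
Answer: 115971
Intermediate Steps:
P = -237
Add(Add(Mul(154, Pow(-154, -1)), Mul(Add(-113, -45), Pow(Add(5, Mul(-1, 7)), -1))), Mul(-489, P)) = Add(Add(Mul(154, Pow(-154, -1)), Mul(Add(-113, -45), Pow(Add(5, Mul(-1, 7)), -1))), Mul(-489, -237)) = Add(Add(Mul(154, Rational(-1, 154)), Mul(-158, Pow(Add(5, -7), -1))), 115893) = Add(Add(-1, Mul(-158, Pow(-2, -1))), 115893) = Add(Add(-1, Mul(-158, Rational(-1, 2))), 115893) = Add(Add(-1, 79), 115893) = Add(78, 115893) = 115971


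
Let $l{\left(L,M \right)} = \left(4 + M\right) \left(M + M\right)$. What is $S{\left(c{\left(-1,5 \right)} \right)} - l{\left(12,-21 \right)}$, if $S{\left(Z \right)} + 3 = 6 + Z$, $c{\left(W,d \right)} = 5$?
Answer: $-706$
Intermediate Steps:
$S{\left(Z \right)} = 3 + Z$ ($S{\left(Z \right)} = -3 + \left(6 + Z\right) = 3 + Z$)
$l{\left(L,M \right)} = 2 M \left(4 + M\right)$ ($l{\left(L,M \right)} = \left(4 + M\right) 2 M = 2 M \left(4 + M\right)$)
$S{\left(c{\left(-1,5 \right)} \right)} - l{\left(12,-21 \right)} = \left(3 + 5\right) - 2 \left(-21\right) \left(4 - 21\right) = 8 - 2 \left(-21\right) \left(-17\right) = 8 - 714 = -706$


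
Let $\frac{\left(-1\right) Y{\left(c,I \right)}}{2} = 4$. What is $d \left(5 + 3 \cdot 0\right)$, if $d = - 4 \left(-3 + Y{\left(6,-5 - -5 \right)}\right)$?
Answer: $220$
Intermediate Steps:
$Y{\left(c,I \right)} = -8$ ($Y{\left(c,I \right)} = \left(-2\right) 4 = -8$)
$d = 44$ ($d = - 4 \left(-3 - 8\right) = \left(-4\right) \left(-11\right) = 44$)
$d \left(5 + 3 \cdot 0\right) = 44 \left(5 + 3 \cdot 0\right) = 44 \left(5 + 0\right) = 44 \cdot 5 = 220$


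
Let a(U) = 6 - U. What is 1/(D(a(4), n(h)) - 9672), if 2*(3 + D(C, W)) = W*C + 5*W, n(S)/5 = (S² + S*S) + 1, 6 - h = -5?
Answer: -2/10845 ≈ -0.00018442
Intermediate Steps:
h = 11 (h = 6 - 1*(-5) = 6 + 5 = 11)
n(S) = 5 + 10*S² (n(S) = 5*((S² + S*S) + 1) = 5*((S² + S²) + 1) = 5*(2*S² + 1) = 5*(1 + 2*S²) = 5 + 10*S²)
D(C, W) = -3 + 5*W/2 + C*W/2 (D(C, W) = -3 + (W*C + 5*W)/2 = -3 + (C*W + 5*W)/2 = -3 + (5*W + C*W)/2 = -3 + (5*W/2 + C*W/2) = -3 + 5*W/2 + C*W/2)
1/(D(a(4), n(h)) - 9672) = 1/((-3 + 5*(5 + 10*11²)/2 + (6 - 1*4)*(5 + 10*11²)/2) - 9672) = 1/((-3 + 5*(5 + 10*121)/2 + (6 - 4)*(5 + 10*121)/2) - 9672) = 1/((-3 + 5*(5 + 1210)/2 + (½)*2*(5 + 1210)) - 9672) = 1/((-3 + (5/2)*1215 + (½)*2*1215) - 9672) = 1/((-3 + 6075/2 + 1215) - 9672) = 1/(8499/2 - 9672) = 1/(-10845/2) = -2/10845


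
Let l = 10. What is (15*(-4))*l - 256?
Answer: -856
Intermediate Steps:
(15*(-4))*l - 256 = (15*(-4))*10 - 256 = -60*10 - 256 = -600 - 256 = -856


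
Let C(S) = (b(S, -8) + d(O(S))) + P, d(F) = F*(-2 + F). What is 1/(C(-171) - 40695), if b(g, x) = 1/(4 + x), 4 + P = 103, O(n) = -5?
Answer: -4/162245 ≈ -2.4654e-5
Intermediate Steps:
P = 99 (P = -4 + 103 = 99)
C(S) = 535/4 (C(S) = (1/(4 - 8) - 5*(-2 - 5)) + 99 = (1/(-4) - 5*(-7)) + 99 = (-¼ + 35) + 99 = 139/4 + 99 = 535/4)
1/(C(-171) - 40695) = 1/(535/4 - 40695) = 1/(-162245/4) = -4/162245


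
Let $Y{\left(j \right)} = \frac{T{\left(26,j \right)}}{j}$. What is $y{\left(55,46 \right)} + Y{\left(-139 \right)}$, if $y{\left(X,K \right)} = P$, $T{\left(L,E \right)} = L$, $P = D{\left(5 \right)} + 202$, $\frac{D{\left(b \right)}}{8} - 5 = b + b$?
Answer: $\frac{44732}{139} \approx 321.81$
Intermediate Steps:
$D{\left(b \right)} = 40 + 16 b$ ($D{\left(b \right)} = 40 + 8 \left(b + b\right) = 40 + 8 \cdot 2 b = 40 + 16 b$)
$P = 322$ ($P = \left(40 + 16 \cdot 5\right) + 202 = \left(40 + 80\right) + 202 = 120 + 202 = 322$)
$y{\left(X,K \right)} = 322$
$Y{\left(j \right)} = \frac{26}{j}$
$y{\left(55,46 \right)} + Y{\left(-139 \right)} = 322 + \frac{26}{-139} = 322 + 26 \left(- \frac{1}{139}\right) = 322 - \frac{26}{139} = \frac{44732}{139}$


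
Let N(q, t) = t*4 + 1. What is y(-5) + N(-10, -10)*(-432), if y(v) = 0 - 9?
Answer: 16839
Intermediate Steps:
N(q, t) = 1 + 4*t (N(q, t) = 4*t + 1 = 1 + 4*t)
y(v) = -9
y(-5) + N(-10, -10)*(-432) = -9 + (1 + 4*(-10))*(-432) = -9 + (1 - 40)*(-432) = -9 - 39*(-432) = -9 + 16848 = 16839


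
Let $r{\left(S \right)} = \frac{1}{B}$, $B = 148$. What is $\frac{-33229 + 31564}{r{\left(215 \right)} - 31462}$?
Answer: $\frac{5476}{103475} \approx 0.052921$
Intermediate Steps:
$r{\left(S \right)} = \frac{1}{148}$
$\frac{-33229 + 31564}{r{\left(215 \right)} - 31462} = \frac{-33229 + 31564}{\frac{1}{148} - 31462} = - \frac{1665}{- \frac{4656375}{148}} = \left(-1665\right) \left(- \frac{148}{4656375}\right) = \frac{5476}{103475}$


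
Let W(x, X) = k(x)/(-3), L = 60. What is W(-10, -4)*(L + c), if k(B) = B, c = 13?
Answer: 730/3 ≈ 243.33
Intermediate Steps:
W(x, X) = -x/3 (W(x, X) = x/(-3) = x*(-⅓) = -x/3)
W(-10, -4)*(L + c) = (-⅓*(-10))*(60 + 13) = (10/3)*73 = 730/3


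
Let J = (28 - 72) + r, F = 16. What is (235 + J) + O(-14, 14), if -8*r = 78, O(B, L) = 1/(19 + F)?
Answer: 25379/140 ≈ 181.28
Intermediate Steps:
O(B, L) = 1/35 (O(B, L) = 1/(19 + 16) = 1/35)
r = -39/4 (r = -⅛*78 = -39/4 ≈ -9.7500)
J = -215/4 (J = (28 - 72) - 39/4 = -44 - 39/4 = -215/4 ≈ -53.750)
(235 + J) + O(-14, 14) = (235 - 215/4) + 1/35 = 725/4 + 1/35 = 25379/140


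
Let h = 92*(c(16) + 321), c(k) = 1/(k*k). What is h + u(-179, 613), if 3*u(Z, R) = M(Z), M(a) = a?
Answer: 5658757/192 ≈ 29473.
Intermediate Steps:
c(k) = k**(-2)
u(Z, R) = Z/3
h = 1890071/64 (h = 92*(16**(-2) + 321) = 92*(1/256 + 321) = 92*(82177/256) = 1890071/64 ≈ 29532.)
h + u(-179, 613) = 1890071/64 + (1/3)*(-179) = 1890071/64 - 179/3 = 5658757/192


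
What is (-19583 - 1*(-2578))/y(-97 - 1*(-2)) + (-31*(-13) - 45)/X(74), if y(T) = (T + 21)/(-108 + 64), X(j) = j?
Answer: -373931/37 ≈ -10106.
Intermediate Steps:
y(T) = -21/44 - T/44 (y(T) = (21 + T)/(-44) = (21 + T)*(-1/44) = -21/44 - T/44)
(-19583 - 1*(-2578))/y(-97 - 1*(-2)) + (-31*(-13) - 45)/X(74) = (-19583 - 1*(-2578))/(-21/44 - (-97 - 1*(-2))/44) + (-31*(-13) - 45)/74 = (-19583 + 2578)/(-21/44 - (-97 + 2)/44) + (403 - 45)*(1/74) = -17005/(-21/44 - 1/44*(-95)) + 358*(1/74) = -17005/(-21/44 + 95/44) + 179/37 = -17005/37/22 + 179/37 = -17005*22/37 + 179/37 = -374110/37 + 179/37 = -373931/37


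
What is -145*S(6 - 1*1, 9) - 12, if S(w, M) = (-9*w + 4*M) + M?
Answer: -12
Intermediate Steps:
S(w, M) = -9*w + 5*M
-145*S(6 - 1*1, 9) - 12 = -145*(-9*(6 - 1*1) + 5*9) - 12 = -145*(-9*(6 - 1) + 45) - 12 = -145*(-9*5 + 45) - 12 = -145*(-45 + 45) - 12 = -145*0 - 12 = 0 - 12 = -12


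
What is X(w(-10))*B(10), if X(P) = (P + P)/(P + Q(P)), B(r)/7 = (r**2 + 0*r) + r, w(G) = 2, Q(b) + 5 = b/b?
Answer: -1540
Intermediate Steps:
Q(b) = -4 (Q(b) = -5 + b/b = -5 + 1 = -4)
B(r) = 7*r + 7*r**2 (B(r) = 7*((r**2 + 0*r) + r) = 7*((r**2 + 0) + r) = 7*(r**2 + r) = 7*(r + r**2) = 7*r + 7*r**2)
X(P) = 2*P/(-4 + P) (X(P) = (P + P)/(P - 4) = (2*P)/(-4 + P) = 2*P/(-4 + P))
X(w(-10))*B(10) = (2*2/(-4 + 2))*(7*10*(1 + 10)) = (2*2/(-2))*(7*10*11) = (2*2*(-1/2))*770 = -2*770 = -1540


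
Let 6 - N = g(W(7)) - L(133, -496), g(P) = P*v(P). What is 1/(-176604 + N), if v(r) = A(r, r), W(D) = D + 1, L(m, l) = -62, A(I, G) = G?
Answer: -1/176724 ≈ -5.6585e-6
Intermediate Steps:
W(D) = 1 + D
v(r) = r
g(P) = P² (g(P) = P*P = P²)
N = -120 (N = 6 - ((1 + 7)² - 1*(-62)) = 6 - (8² + 62) = 6 - (64 + 62) = 6 - 1*126 = 6 - 126 = -120)
1/(-176604 + N) = 1/(-176604 - 120) = 1/(-176724) = -1/176724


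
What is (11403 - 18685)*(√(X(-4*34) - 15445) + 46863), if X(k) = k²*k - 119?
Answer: -341256366 - 14564*I*√632755 ≈ -3.4126e+8 - 1.1585e+7*I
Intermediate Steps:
X(k) = -119 + k³ (X(k) = k³ - 119 = -119 + k³)
(11403 - 18685)*(√(X(-4*34) - 15445) + 46863) = (11403 - 18685)*(√((-119 + (-4*34)³) - 15445) + 46863) = -7282*(√((-119 + (-136)³) - 15445) + 46863) = -7282*(√((-119 - 2515456) - 15445) + 46863) = -7282*(√(-2515575 - 15445) + 46863) = -7282*(√(-2531020) + 46863) = -7282*(2*I*√632755 + 46863) = -7282*(46863 + 2*I*√632755) = -341256366 - 14564*I*√632755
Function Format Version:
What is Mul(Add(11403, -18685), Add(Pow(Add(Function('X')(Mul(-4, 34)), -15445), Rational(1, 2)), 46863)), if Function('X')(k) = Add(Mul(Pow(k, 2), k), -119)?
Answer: Add(-341256366, Mul(-14564, I, Pow(632755, Rational(1, 2)))) ≈ Add(-3.4126e+8, Mul(-1.1585e+7, I))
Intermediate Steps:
Function('X')(k) = Add(-119, Pow(k, 3)) (Function('X')(k) = Add(Pow(k, 3), -119) = Add(-119, Pow(k, 3)))
Mul(Add(11403, -18685), Add(Pow(Add(Function('X')(Mul(-4, 34)), -15445), Rational(1, 2)), 46863)) = Mul(Add(11403, -18685), Add(Pow(Add(Add(-119, Pow(Mul(-4, 34), 3)), -15445), Rational(1, 2)), 46863)) = Mul(-7282, Add(Pow(Add(Add(-119, Pow(-136, 3)), -15445), Rational(1, 2)), 46863)) = Mul(-7282, Add(Pow(Add(Add(-119, -2515456), -15445), Rational(1, 2)), 46863)) = Mul(-7282, Add(Pow(Add(-2515575, -15445), Rational(1, 2)), 46863)) = Mul(-7282, Add(Pow(-2531020, Rational(1, 2)), 46863)) = Mul(-7282, Add(Mul(2, I, Pow(632755, Rational(1, 2))), 46863)) = Mul(-7282, Add(46863, Mul(2, I, Pow(632755, Rational(1, 2))))) = Add(-341256366, Mul(-14564, I, Pow(632755, Rational(1, 2))))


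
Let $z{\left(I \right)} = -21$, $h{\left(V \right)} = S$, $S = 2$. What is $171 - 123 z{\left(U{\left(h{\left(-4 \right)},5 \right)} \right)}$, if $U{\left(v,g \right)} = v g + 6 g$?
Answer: $2754$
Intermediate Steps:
$h{\left(V \right)} = 2$
$U{\left(v,g \right)} = 6 g + g v$ ($U{\left(v,g \right)} = g v + 6 g = 6 g + g v$)
$171 - 123 z{\left(U{\left(h{\left(-4 \right)},5 \right)} \right)} = 171 - -2583 = 171 + 2583 = 2754$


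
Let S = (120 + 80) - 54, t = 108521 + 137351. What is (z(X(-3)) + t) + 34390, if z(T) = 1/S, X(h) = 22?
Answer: 40918253/146 ≈ 2.8026e+5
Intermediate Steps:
t = 245872
S = 146 (S = 200 - 54 = 146)
z(T) = 1/146
(z(X(-3)) + t) + 34390 = (1/146 + 245872) + 34390 = 35897313/146 + 34390 = 40918253/146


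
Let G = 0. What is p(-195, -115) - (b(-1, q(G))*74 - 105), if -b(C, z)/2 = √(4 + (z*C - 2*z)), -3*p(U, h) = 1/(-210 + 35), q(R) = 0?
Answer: 210526/525 ≈ 401.00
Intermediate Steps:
p(U, h) = 1/525 (p(U, h) = -1/(3*(-210 + 35)) = -⅓/(-175) = -⅓*(-1/175) = 1/525)
b(C, z) = -2*√(4 - 2*z + C*z) (b(C, z) = -2*√(4 + (z*C - 2*z)) = -2*√(4 + (C*z - 2*z)) = -2*√(4 + (-2*z + C*z)) = -2*√(4 - 2*z + C*z))
p(-195, -115) - (b(-1, q(G))*74 - 105) = 1/525 - (-2*√(4 - 2*0 - 1*0)*74 - 105) = 1/525 - (-2*√(4 + 0 + 0)*74 - 105) = 1/525 - (-2*√4*74 - 105) = 1/525 - (-2*2*74 - 105) = 1/525 - (-4*74 - 105) = 1/525 - (-296 - 105) = 1/525 - 1*(-401) = 1/525 + 401 = 210526/525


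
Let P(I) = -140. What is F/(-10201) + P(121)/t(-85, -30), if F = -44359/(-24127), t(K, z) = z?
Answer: 3445540301/738358581 ≈ 4.6665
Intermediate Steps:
F = 44359/24127 (F = -44359*(-1/24127) = 44359/24127 ≈ 1.8386)
F/(-10201) + P(121)/t(-85, -30) = (44359/24127)/(-10201) - 140/(-30) = (44359/24127)*(-1/10201) - 140*(-1/30) = -44359/246119527 + 14/3 = 3445540301/738358581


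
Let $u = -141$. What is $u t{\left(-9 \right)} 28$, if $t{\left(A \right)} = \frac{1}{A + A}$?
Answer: $\frac{658}{3} \approx 219.33$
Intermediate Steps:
$t{\left(A \right)} = \frac{1}{2 A}$
$u t{\left(-9 \right)} 28 = - 141 \frac{1}{2 \left(-9\right)} 28 = - 141 \cdot \frac{1}{2} \left(- \frac{1}{9}\right) 28 = \left(-141\right) \left(- \frac{1}{18}\right) 28 = \frac{47}{6} \cdot 28 = \frac{658}{3}$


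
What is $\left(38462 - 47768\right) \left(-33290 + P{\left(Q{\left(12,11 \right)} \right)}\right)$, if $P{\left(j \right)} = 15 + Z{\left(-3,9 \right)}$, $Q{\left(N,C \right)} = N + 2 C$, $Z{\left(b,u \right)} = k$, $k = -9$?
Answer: $309740904$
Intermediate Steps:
$Z{\left(b,u \right)} = -9$
$P{\left(j \right)} = 6$ ($P{\left(j \right)} = 15 - 9 = 6$)
$\left(38462 - 47768\right) \left(-33290 + P{\left(Q{\left(12,11 \right)} \right)}\right) = \left(38462 - 47768\right) \left(-33290 + 6\right) = \left(-9306\right) \left(-33284\right) = 309740904$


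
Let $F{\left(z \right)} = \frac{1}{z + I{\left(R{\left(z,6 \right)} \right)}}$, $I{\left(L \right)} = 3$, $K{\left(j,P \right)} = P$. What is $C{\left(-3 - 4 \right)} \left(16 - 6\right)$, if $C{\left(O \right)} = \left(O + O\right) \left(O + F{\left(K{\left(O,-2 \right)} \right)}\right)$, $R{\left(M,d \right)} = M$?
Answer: $840$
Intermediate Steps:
$F{\left(z \right)} = \frac{1}{3 + z}$ ($F{\left(z \right)} = \frac{1}{z + 3} = \frac{1}{3 + z}$)
$C{\left(O \right)} = 2 O \left(1 + O\right)$ ($C{\left(O \right)} = \left(O + O\right) \left(O + \frac{1}{3 - 2}\right) = 2 O \left(O + 1^{-1}\right) = 2 O \left(O + 1\right) = 2 O \left(1 + O\right)$)
$C{\left(-3 - 4 \right)} \left(16 - 6\right) = 2 \left(-3 - 4\right) \left(1 - 7\right) \left(16 - 6\right) = 2 \left(-3 - 4\right) \left(1 - 7\right) 10 = 2 \left(-7\right) \left(1 - 7\right) 10 = 2 \left(-7\right) \left(-6\right) 10 = 84 \cdot 10 = 840$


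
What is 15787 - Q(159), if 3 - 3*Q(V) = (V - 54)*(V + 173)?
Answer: 27406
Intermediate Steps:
Q(V) = 1 - (-54 + V)*(173 + V)/3 (Q(V) = 1 - (V - 54)*(V + 173)/3 = 1 - (-54 + V)*(173 + V)/3)
15787 - Q(159) = 15787 - (3115 - 119/3*159 - ⅓*159²) = 15787 - (3115 - 6307 - ⅓*25281) = 15787 - (3115 - 6307 - 8427) = 15787 - 1*(-11619) = 15787 + 11619 = 27406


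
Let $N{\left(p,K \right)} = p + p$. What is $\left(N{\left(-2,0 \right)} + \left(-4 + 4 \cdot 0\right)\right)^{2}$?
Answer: $64$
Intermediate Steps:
$N{\left(p,K \right)} = 2 p$
$\left(N{\left(-2,0 \right)} + \left(-4 + 4 \cdot 0\right)\right)^{2} = \left(2 \left(-2\right) + \left(-4 + 4 \cdot 0\right)\right)^{2} = \left(-4 + \left(-4 + 0\right)\right)^{2} = \left(-4 - 4\right)^{2} = \left(-8\right)^{2} = 64$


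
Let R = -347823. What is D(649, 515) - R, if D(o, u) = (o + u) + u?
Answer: 349502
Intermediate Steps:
D(o, u) = o + 2*u
D(649, 515) - R = (649 + 2*515) - 1*(-347823) = (649 + 1030) + 347823 = 1679 + 347823 = 349502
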